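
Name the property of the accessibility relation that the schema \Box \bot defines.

Emptiness of R

□⊥ is valid iff no world has any successor (otherwise □⊥ fails at any world with one).
Conversely, any frame satisfying \forall x \forall y \neg Rxy validates the schema.
Frame condition: \forall x \forall y \neg Rxy.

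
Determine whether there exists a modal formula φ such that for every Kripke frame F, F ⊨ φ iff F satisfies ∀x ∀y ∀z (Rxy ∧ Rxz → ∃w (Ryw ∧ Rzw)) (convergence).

This is a Sahlqvist condition; the .2 axiom ◇□r → □◇r defines it.
Suppose ◇□r→□◇r is valid. Take Rxy, Rxz and set V(r)={w : Ryw}. Then □r at y so ◇□r at x, so □◇r at x, so ◇r at z, giving w with Rzw and Ryw.

Yes — defined by ◇□r → □◇r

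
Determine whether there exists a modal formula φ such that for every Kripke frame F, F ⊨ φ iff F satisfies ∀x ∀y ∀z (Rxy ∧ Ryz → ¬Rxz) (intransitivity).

Any modally definable frame class is closed under surjective bounded morphisms.
The 7-cycle (worlds s,t,u,v,w,x,y with s→t→u→v→w→x→y→s) is intransitive. Mapping every world to a single reflexive point • is a surjective bounded morphism; the reflexive point is not intransitive (R••∧R•• but R••).
So the class is not modally definable.

No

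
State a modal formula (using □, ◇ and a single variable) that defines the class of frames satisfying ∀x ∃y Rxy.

This is seriality; the standard corresponding axiom is D: □r → ◇r.

□r → ◇r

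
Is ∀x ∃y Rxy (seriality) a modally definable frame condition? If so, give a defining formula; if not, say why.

The condition is seriality. A defining modal formula is □p → ◇p.
Suppose □p→◇p is valid. At any x set V(p)=W. Then □p at x, so ◇p at x, so x has a successor.

Definable; □p → ◇p defines it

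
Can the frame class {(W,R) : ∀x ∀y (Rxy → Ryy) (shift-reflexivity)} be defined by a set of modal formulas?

Yes, by □(□p → p)

Yes: it is shift-reflexivity, defined by the T□ schema □(□p → p).
Suppose □(□p→p) is valid. Take Rxy and set V(p)={w : Ryw}. Then at y, □p holds; since □(□p→p) at x, □p→p at y, so p at y, i.e. Ryy.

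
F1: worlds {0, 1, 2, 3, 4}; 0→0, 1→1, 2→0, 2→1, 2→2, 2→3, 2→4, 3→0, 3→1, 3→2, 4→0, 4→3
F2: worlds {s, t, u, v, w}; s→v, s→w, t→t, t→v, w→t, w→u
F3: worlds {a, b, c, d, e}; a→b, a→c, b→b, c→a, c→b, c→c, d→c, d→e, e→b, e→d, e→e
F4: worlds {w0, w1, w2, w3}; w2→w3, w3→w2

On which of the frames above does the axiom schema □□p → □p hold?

F3

Frame correspondent (Sahlqvist): ∀x ∀y (Rxy → ∃z (Rxz ∧ Rzy)) — i.e. density.
F1: fails — R43 but no z with R4z and Rz3.
F2: fails — Rwu but no z with Rwz and Rzu.
F3: ✓.
F4: fails — Rw3w2 but no z with Rw3z and Rzw2.
Valid on: F3.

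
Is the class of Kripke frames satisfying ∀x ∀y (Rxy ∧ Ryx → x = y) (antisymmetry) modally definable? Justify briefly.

Not definable by any modal formula

If a class were modally definable it would be closed under surjective bounded morphisms (Goldblatt–Thomason).
The 6-cycle (worlds s,t,u,v,w,x with s→t→u→v→w→x→s) is antisymmetric. Sending even-indexed worlds to a and odd-indexed worlds to b is a surjective bounded morphism onto the two-world frame with a↔b, which is not antisymmetric.
So the class is not modally definable.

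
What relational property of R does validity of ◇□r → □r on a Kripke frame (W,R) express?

the Euclidean property

This is frame-equivalent to ◇r → □◇r (substitute ¬r for r and contrapose).
Suppose ◇r→□◇r is valid. Take Rxy, Rxz and set V(r)={y}. Then ◇r at x, so □◇r at x, so ◇r at z, so some w with Rzw has r; w=y, i.e. Rzy. By symmetry of the argument, Ryz.
Conversely, on a frame with the Euclidean property the schema holds at every world under every valuation.
Frame condition: ∀x ∀y ∀z (Rxy ∧ Rxz → Ryz).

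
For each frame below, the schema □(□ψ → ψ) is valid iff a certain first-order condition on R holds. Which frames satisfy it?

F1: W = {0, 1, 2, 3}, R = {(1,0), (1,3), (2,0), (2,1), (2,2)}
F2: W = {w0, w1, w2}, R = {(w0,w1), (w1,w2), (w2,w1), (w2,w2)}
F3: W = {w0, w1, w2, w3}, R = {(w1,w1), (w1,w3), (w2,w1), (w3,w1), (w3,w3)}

F3

This is the axiom for shift-reflexivity; its first-order frame correspondent is ∀x ∀y (Rxy → Ryy).
F1: fails — R10 but not R00.
F2: fails — Rw0w1 but not Rw1w1.
F3: holds.
Valid on: F3.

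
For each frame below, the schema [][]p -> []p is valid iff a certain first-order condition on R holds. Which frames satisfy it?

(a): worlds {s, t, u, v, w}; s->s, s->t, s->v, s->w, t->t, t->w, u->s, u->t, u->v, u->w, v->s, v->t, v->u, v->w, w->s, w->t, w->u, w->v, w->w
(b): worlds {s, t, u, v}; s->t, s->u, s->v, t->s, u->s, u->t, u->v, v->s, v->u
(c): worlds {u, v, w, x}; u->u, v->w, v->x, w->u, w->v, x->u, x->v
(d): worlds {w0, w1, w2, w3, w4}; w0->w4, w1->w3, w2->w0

This is the axiom for density; its first-order frame correspondent is forall x forall y (Rxy -> exists z (Rxz & Rzy)).
(a): satisfies the condition.
(b): fails — Rts but no z with Rtz and Rzs.
(c): fails — Rvw but no z with Rvz and Rzw.
(d): fails — Rw2w0 but no z with Rw2z and Rzw0.
Valid on: (a).

(a)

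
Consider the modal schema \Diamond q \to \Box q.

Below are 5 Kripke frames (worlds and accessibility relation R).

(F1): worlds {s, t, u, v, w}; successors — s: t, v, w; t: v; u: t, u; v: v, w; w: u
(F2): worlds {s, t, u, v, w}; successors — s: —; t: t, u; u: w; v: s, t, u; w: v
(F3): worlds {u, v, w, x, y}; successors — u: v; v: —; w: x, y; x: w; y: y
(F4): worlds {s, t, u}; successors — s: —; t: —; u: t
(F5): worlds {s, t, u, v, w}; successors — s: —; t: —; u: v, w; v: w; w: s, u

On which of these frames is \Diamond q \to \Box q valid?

This is the axiom for partial functionality; its first-order frame correspondent is \forall x \forall y \forall z (Rxy \wedge Rxz \to y = z).
(F1): fails — s sees both t and v.
(F2): fails — t sees both t and u.
(F3): fails — w sees both x and y.
(F4): holds.
(F5): fails — u sees both v and w.
Valid on: (F4).

(F4)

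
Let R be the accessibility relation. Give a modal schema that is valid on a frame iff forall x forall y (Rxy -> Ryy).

□(□ψ → ψ)

The condition is shift-reflexivity. The T□ schema □(□ψ → ψ) defines it.
Suppose □(□ψ→ψ) is valid. Take Rxy and set V(ψ)={w : Ryw}. Then at y, □ψ holds; since □(□ψ→ψ) at x, □ψ→ψ at y, so ψ at y, i.e. Ryy.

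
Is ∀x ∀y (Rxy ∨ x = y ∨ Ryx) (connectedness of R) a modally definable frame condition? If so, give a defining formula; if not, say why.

Any modally definable frame class is closed under disjoint unions.
Take 4 disjoint single-world reflexive frames: each is trivially connected, but their disjoint union has 4 worlds with no edge between distinct components, so it is not connected.
Hence connectedness of R is not modally definable.

No — not modally definable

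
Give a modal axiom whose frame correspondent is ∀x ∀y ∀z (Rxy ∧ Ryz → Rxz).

□r → □□r

The condition is transitivity. The 4 schema □r → □□r defines it.
Suppose □r→□□r is valid. Take Rxy, Ryz and set V(r)={w : Rxw}. Then □r at x, so □□r at x, so □r at y, so r at z, i.e. Rxz.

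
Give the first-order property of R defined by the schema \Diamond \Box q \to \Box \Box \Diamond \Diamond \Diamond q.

\forall x \forall y \forall z ((xRy \wedge x R^2 z) \to \exists w (yRw \wedge z R^3 w))

This is a Sahlqvist (Geach-type) schema ◇^1□^1q → □^2◇^3q.
Minimal-valuation argument: fix x; take any y with xR^1y and any z with xR^2z. Set V(q) to the set of worlds R-reachable from y in exactly 1 step. Then □^1q holds at y, so the antecedent holds at x; validity forces ◇^3q at z, giving a w with zR^3w and yR^1w.
First-order correspondent: \forall x \forall y \forall z ((xRy \wedge x R^2 z) \to \exists w (yRw \wedge z R^3 w)).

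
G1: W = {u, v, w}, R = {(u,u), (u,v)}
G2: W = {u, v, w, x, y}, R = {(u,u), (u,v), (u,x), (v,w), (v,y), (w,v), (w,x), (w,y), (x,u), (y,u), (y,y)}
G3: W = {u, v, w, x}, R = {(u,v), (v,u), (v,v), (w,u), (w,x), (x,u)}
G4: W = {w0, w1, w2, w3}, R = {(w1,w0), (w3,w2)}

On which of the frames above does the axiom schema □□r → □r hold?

The schema corresponds to density: ∀x ∀y (Rxy → ∃z (Rxz ∧ Rzy)).
G1: satisfies the condition.
G2: fails — Rwx but no z with Rwz and Rzx.
G3: fails — Rwx but no z with Rwz and Rzx.
G4: fails — Rw1w0 but no z with Rw1z and Rzw0.
Valid on: G1.

G1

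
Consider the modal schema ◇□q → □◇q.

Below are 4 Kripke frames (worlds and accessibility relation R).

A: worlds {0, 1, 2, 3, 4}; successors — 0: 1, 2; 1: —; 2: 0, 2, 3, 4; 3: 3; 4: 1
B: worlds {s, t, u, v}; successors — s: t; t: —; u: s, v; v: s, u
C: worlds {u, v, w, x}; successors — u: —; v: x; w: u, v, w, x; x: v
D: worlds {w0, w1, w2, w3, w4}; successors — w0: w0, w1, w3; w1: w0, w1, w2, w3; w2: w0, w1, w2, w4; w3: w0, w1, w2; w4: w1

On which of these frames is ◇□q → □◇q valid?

Frame correspondent (Sahlqvist): ∀x ∀y ∀z (Rxy ∧ Rxz → ∃w (Ryw ∧ Rzw)) — i.e. convergence.
A: fails — R02 and R01 but 2 and 1 have no common successor.
B: fails — Rst and Rst but t and t have no common successor.
C: fails — Rww and Rwu but w and u have no common successor.
D: ✓.
Valid on: D.

D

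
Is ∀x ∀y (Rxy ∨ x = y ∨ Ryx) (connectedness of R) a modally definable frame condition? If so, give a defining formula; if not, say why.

Not definable by any modal formula

Any modally definable frame class is closed under disjoint unions.
Take 3 disjoint single-world reflexive frames: each is trivially connected, but their disjoint union has 3 worlds with no edge between distinct components, so it is not connected.
So the class is not modally definable.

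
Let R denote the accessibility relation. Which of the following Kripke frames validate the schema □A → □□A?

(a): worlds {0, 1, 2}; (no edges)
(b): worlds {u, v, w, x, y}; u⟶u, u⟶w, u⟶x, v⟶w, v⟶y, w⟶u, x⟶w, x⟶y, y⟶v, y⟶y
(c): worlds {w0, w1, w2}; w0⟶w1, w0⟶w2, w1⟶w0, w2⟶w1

The schema corresponds to transitivity: ∀x ∀y ∀z (Rxy ∧ Ryz → Rxz).
(a): satisfies the condition.
(b): fails — Rxw and Rwu but not Rxu.
(c): fails — Rw0w1 and Rw1w0 but not Rw0w0.
Valid on: (a).

(a)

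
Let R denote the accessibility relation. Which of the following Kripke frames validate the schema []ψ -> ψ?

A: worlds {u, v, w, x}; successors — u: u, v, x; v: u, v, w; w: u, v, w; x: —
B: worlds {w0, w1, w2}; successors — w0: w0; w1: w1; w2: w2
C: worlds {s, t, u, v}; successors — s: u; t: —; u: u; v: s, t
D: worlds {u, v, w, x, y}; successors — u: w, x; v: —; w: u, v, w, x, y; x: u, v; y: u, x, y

B

The schema corresponds to reflexivity: forall x Rxx.
A: fails — world x does not see itself.
B: condition met.
C: fails — world s does not see itself.
D: fails — world u does not see itself.
Valid on: B.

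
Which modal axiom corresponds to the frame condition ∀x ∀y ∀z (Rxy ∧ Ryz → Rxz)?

□ψ → □□ψ

This is transitivity; the standard corresponding axiom is 4: □ψ → □□ψ.
Suppose □ψ→□□ψ is valid. Take Rxy, Ryz and set V(ψ)={w : Rxw}. Then □ψ at x, so □□ψ at x, so □ψ at y, so ψ at z, i.e. Rxz.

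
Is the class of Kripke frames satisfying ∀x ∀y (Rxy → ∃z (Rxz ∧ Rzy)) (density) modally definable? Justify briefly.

Definable; □□r → □r defines it

Yes: it is density, defined by the C4 schema □□r → □r.
Suppose □□r→□r is valid. Take Rxy and set V(r)={w : xR²w}. Then □□r at x, so □r at x, so r at y, i.e. ∃z(Rxz∧Rzy).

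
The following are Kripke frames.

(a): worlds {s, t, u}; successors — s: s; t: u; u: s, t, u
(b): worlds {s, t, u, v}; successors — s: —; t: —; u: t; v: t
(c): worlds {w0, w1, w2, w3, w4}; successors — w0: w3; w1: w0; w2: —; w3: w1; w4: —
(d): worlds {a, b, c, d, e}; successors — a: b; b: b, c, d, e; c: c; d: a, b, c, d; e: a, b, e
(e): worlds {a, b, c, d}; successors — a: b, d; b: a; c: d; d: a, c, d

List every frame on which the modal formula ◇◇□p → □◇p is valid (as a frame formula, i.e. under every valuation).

(b)

The schema corresponds to a generalized confluence (Geach) condition: ∀x ∀y ∀z ((xR²y ∧ xRz) → ∃w (yRw ∧ zRw)).
(a): fails — uR²s, uRt but no w with sRw and tRw.
(b): holds.
(c): fails — w0R²w1, w0Rw3 but no w with w1Rw and w3Rw.
(d): fails — bR²a, bRc but no w with aRw and cRw.
(e): fails — aR²a, aRb but no w with aRw and bRw.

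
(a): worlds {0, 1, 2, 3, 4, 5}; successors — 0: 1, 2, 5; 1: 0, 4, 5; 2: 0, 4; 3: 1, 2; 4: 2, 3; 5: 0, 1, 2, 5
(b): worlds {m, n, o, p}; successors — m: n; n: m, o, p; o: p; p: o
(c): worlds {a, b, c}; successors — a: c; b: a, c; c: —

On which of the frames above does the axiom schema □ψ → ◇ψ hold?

(a), (b)

This is the axiom for seriality; its first-order frame correspondent is ∀x ∃y Rxy.
(a): ✓.
(b): ✓.
(c): fails — world c has no successor.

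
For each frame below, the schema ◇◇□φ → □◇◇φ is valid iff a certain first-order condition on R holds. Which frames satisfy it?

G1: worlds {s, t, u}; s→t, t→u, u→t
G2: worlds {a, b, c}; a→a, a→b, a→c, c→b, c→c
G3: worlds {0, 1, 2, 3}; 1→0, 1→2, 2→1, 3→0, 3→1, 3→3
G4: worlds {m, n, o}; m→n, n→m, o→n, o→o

Frame correspondent (Sahlqvist): ∀x ∀y ∀z ((xR²y ∧ xRz) → ∃w (yRw ∧ zR²w)) — i.e. a generalized confluence (Geach) condition.
G1: condition met.
G2: fails — aR²a, aRb but no w with aRw and bR²w.
G3: fails — 1R²1, 1R0 but no w with 1Rw and 0R²w.
G4: fails — oR²n, oRn but no w with nRw and nR²w.

G1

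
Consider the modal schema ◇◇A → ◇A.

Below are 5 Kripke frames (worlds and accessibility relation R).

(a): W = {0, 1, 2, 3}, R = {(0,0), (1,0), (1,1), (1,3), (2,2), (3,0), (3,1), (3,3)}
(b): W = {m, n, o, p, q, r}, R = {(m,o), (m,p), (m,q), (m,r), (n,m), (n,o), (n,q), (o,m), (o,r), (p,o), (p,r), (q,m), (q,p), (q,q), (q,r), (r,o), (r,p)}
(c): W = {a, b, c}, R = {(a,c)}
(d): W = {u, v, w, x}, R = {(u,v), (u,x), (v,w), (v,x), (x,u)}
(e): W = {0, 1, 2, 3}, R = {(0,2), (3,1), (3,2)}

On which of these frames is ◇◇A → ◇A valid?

The schema corresponds to transitivity: ∀x ∀y ∀z (Rxy ∧ Ryz → Rxz).
(a): ✓.
(b): fails — Rom and Rmo but not Roo.
(c): ✓.
(d): fails — Ruv and Rvw but not Ruw.
(e): ✓.

(a), (c), (e)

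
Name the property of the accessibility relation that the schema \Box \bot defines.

Emptiness of R

□⊥ is valid iff no world has any successor (otherwise □⊥ fails at any world with one).
The converse is a direct semantic check.
Frame condition: \forall x \forall y \neg Rxy.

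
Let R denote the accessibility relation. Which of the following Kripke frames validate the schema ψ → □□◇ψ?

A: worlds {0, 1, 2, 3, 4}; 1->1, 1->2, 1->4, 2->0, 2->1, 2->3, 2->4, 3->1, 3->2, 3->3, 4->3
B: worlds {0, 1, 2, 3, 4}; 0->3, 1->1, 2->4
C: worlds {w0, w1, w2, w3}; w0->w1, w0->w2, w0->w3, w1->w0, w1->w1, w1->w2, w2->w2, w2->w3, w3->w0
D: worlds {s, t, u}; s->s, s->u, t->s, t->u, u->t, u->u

This is the axiom for a generalized confluence (Geach) condition; its first-order frame correspondent is ∀x ∀z (xR²z → ∃w (x = w ∧ zRw)).
A: fails — 1R²0 but no w with 1=w and 0Rw.
B: condition met.
C: fails — w0R²w0 but no w with w0=w and w0Rw.
D: fails — sR²u but no w with s=w and uRw.
Valid on: B.

B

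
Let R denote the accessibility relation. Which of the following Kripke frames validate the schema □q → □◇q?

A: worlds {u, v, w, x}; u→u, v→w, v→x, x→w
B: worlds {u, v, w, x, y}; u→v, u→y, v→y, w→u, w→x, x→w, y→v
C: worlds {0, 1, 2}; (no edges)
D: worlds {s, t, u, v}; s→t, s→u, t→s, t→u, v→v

This is the axiom for a generalized confluence (Geach) condition; its first-order frame correspondent is ∀x ∀z (xRz → ∃w (xRw ∧ zRw)).
A: fails — vRw but no t with vRt and wRt.
B: fails — vRy but no t with vRt and yRt.
C: satisfies the condition.
D: fails — sRu but no w with sRw and uRw.

C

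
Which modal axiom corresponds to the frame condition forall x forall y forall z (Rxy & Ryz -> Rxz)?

This is transitivity; the standard corresponding axiom is 4: □s → □□s.

□s → □□s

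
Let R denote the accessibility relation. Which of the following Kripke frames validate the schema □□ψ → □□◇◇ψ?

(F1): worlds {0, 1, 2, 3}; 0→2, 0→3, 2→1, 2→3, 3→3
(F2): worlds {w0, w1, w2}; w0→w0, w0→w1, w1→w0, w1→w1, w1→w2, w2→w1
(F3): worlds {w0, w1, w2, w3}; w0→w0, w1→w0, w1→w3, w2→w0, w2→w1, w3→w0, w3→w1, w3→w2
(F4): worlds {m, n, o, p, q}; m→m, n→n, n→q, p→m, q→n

Frame correspondent (Sahlqvist): ∀x ∀z (xR²z → ∃w (xR²w ∧ zR²w)) — i.e. a generalized confluence (Geach) condition.
(F1): fails — 0R²1 but no w with 0R²w and 1R²w.
(F2): satisfies the condition.
(F3): satisfies the condition.
(F4): satisfies the condition.
Valid on: (F2), (F3), (F4).

(F2), (F3), (F4)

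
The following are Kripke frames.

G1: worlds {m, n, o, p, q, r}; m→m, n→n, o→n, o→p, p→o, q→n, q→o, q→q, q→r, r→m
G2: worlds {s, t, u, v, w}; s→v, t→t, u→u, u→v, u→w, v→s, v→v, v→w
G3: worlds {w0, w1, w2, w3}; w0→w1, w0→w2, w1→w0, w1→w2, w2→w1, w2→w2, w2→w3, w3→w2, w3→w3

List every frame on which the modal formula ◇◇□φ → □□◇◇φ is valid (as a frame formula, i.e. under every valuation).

G3

This is the axiom for a generalized confluence (Geach) condition; its first-order frame correspondent is ∀x ∀y ∀z ((xR²y ∧ xR²z) → ∃w (yRw ∧ zR²w)).
G1: fails — pR²p, pR²n but no w with pRw and nR²w.
G2: fails — sR²s, sR²w but no w* with sRw* and wR²w*.
G3: ✓.
Valid on: G3.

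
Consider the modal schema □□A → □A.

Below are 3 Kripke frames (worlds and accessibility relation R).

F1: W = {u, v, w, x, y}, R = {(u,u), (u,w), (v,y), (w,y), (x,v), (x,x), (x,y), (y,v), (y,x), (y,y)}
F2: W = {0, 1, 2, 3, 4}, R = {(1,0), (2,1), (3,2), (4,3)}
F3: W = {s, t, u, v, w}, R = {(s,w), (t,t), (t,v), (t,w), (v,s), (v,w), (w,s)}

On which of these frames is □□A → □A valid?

Frame correspondent (Sahlqvist): ∀x ∀y (Rxy → ∃z (Rxz ∧ Rzy)) — i.e. density.
F1: condition met.
F2: fails — R43 but no z with R4z and Rz3.
F3: fails — Rsw but no z with Rsz and Rzw.

F1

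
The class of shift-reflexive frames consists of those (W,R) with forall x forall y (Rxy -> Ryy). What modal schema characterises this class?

□(□ψ → ψ)

The condition is shift-reflexivity. The T□ schema □(□ψ → ψ) defines it.
Suppose □(□ψ→ψ) is valid. Take Rxy and set V(ψ)={w : Ryw}. Then at y, □ψ holds; since □(□ψ→ψ) at x, □ψ→ψ at y, so ψ at y, i.e. Ryy.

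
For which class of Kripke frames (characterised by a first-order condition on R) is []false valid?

emptiness of R

This is the Ver axiom.
It corresponds to emptiness of R: forall x forall y ~Rxy.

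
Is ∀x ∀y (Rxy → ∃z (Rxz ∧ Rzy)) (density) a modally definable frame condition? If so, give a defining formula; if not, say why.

The condition is density. A defining modal formula is □□q → □q.
Suppose □□q→□q is valid. Take Rxy and set V(q)={w : xR²w}. Then □□q at x, so □q at x, so q at y, i.e. ∃z(Rxz∧Rzy).

Yes, by □□q → □q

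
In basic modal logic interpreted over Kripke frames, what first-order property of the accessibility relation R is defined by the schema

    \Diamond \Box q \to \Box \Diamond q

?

This is the .2 axiom.
It corresponds to convergence: \forall x \forall y \forall z (Rxy \wedge Rxz \to \exists w (Ryw \wedge Rzw)).

convergence: \forall x \forall y \forall z (Rxy \wedge Rxz \to \exists w (Ryw \wedge Rzw))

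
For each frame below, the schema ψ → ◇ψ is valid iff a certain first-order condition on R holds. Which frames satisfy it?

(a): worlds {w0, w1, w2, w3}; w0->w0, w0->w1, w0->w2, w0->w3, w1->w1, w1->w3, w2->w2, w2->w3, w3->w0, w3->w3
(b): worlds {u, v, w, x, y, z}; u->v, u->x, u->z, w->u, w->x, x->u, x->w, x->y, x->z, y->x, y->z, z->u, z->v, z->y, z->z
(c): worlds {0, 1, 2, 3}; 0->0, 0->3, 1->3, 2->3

Frame correspondent (Sahlqvist): ∀x Rxx — i.e. reflexivity.
(a): satisfies the condition.
(b): fails — world u does not see itself.
(c): fails — world 1 does not see itself.

(a)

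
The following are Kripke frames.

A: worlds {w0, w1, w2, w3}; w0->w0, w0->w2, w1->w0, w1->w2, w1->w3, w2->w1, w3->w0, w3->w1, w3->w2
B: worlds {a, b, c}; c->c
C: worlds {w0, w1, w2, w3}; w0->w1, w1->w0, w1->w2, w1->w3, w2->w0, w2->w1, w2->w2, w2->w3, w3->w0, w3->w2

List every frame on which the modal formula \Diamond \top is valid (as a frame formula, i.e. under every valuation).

This is the axiom for seriality; its first-order frame correspondent is \forall x \exists y Rxy.
A: condition met.
B: fails — world a has no successor.
C: condition met.

A, C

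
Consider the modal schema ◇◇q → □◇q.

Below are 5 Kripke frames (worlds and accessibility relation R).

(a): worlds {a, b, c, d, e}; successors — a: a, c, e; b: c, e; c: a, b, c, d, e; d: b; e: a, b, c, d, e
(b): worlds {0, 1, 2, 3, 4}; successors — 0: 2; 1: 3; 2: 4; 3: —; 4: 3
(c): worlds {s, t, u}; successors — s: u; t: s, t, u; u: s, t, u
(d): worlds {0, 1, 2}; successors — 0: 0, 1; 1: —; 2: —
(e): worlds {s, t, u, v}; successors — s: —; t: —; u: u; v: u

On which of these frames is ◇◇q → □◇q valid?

(b), (e)

This is the axiom for a generalized confluence (Geach) condition; its first-order frame correspondent is ∀x ∀y ∀z ((xR²y ∧ xRz) → ∃w (y = w ∧ zRw)).
(a): fails — aR²b, aRa but no w with b=w and aRw.
(b): ✓.
(c): fails — tR²s, tRs but no w with s=w and sRw.
(d): fails — 0R²0, 0R1 but no w with 0=w and 1Rw.
(e): ✓.
Valid on: (b), (e).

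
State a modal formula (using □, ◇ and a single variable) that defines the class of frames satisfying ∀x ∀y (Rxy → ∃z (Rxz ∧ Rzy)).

This is density; the standard corresponding axiom is C4: □□p → □p.
Suppose □□p→□p is valid. Take Rxy and set V(p)={w : xR²w}. Then □□p at x, so □p at x, so p at y, i.e. ∃z(Rxz∧Rzy).

□□p → □p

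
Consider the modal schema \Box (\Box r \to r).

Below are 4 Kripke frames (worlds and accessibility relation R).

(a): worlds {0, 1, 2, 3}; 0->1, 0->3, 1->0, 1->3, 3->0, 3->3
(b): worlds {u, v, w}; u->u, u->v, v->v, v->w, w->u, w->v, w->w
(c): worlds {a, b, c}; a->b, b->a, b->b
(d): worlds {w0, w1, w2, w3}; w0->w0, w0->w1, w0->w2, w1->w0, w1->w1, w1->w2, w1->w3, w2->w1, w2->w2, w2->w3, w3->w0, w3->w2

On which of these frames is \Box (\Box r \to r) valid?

(b)

Frame correspondent (Sahlqvist): \forall x \forall y (Rxy \to Ryy) — i.e. shift-reflexivity.
(a): fails — R10 but not R00.
(b): condition met.
(c): fails — Rba but not Raa.
(d): fails — Rw1w3 but not Rw3w3.
Valid on: (b).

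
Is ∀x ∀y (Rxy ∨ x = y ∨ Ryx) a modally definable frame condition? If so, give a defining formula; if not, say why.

Modal frame validity is preserved under disjoint unions.
Take 4 disjoint single-world reflexive frames: each is trivially connected, but their disjoint union has 4 worlds with no edge between distinct components, so it is not connected.
So the class is not modally definable.

No — not modally definable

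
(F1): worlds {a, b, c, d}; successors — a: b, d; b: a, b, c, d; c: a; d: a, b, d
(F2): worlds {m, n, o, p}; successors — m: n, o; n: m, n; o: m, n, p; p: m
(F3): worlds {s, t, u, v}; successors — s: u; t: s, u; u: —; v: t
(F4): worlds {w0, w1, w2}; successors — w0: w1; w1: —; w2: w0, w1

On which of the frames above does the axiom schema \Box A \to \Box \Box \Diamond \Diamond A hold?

(F1), (F2)

The schema corresponds to a generalized confluence (Geach) condition: \forall x \forall z (x R^2 z \to \exists w (xRw \wedge z R^2 w)).
(F1): ✓.
(F2): ✓.
(F3): fails — tR²u but no w with tRw and uR²w.
(F4): fails — w2R²w1 but no w with w2Rw and w1R²w.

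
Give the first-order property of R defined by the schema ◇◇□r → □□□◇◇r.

This is a Sahlqvist (Geach-type) schema ◇^2□^1r → □^3◇^2r.
Minimal-valuation argument: fix x; take any y with xR^2y and any z with xR^3z. Set V(r) to the set of worlds R-reachable from y in exactly 1 step. Then □^1r holds at y, so the antecedent holds at x; validity forces ◇^2r at z, giving a w with zR^2w and yR^1w.
First-order correspondent: ∀x ∀y ∀z ((xR²y ∧ xR³z) → ∃w (yRw ∧ zR²w)).

∀x ∀y ∀z ((xR²y ∧ xR³z) → ∃w (yRw ∧ zR²w))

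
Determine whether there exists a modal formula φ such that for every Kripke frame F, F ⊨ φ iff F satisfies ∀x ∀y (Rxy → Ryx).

This is a Sahlqvist condition; the B axiom q → □◇q defines it.
Suppose q→□◇q is valid. Take Rxy and set V(q)={x}. Then q at x, so □◇q at x, so ◇q at y, so some z with Ryz has q; z=x, i.e. Ryx.

Yes — defined by q → □◇q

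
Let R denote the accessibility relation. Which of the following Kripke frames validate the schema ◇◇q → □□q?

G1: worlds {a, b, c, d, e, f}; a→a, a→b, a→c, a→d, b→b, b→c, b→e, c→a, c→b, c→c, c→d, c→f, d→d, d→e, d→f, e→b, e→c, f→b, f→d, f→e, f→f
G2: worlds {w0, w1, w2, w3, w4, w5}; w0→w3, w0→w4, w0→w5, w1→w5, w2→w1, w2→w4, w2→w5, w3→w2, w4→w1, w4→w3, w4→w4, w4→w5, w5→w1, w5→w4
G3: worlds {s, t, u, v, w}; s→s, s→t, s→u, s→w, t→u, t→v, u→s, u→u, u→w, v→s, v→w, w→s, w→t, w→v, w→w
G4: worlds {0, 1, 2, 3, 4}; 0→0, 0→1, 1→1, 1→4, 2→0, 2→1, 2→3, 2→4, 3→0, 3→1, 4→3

Frame correspondent (Sahlqvist): ∀x ∀y ∀z ((xR²y ∧ xR²z) → ∃w (y = w ∧ z = w)) — i.e. a generalized confluence (Geach) condition.
G1: fails — aR²a, aR²b but a ≠ b.
G2: fails — w0R²w1, w0R²w2 but w1 ≠ w2.
G3: fails — sR²s, sR²t but s ≠ t.
G4: fails — 0R²0, 0R²1 but 0 ≠ 1.

none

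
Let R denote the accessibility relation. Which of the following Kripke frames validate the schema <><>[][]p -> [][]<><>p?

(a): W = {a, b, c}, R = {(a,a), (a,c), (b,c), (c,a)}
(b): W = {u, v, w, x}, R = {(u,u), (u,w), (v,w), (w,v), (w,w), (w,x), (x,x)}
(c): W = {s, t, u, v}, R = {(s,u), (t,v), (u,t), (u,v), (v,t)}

(a), (b)

Frame correspondent (Sahlqvist): forall x forall y forall z ((x R^2 y & x R^2 z) -> exists w (y R^2 w & z R^2 w)) — i.e. a generalized confluence (Geach) condition.
(a): condition met.
(b): condition met.
(c): fails — sR²t, sR²v but no w with tR²w and vR²w.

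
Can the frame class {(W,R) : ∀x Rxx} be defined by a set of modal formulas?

Yes — defined by □r → r

The condition is reflexivity. A defining modal formula is □r → r.
Suppose □r→r is valid. At any x set V(r)={w : Rxw}. Then □r holds at x, so r holds at x, i.e. Rxx.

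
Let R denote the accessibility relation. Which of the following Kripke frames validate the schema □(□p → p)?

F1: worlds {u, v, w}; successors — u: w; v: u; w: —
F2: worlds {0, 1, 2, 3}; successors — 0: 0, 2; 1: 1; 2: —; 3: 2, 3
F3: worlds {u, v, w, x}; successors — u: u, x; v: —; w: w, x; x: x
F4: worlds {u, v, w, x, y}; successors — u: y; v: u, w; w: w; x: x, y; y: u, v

This is the axiom for shift-reflexivity; its first-order frame correspondent is ∀x ∀y (Rxy → Ryy).
F1: fails — Rvu but not Ruu.
F2: fails — R32 but not R22.
F3: satisfies the condition.
F4: fails — Rvu but not Ruu.

F3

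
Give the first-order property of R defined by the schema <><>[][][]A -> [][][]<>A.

This is a Sahlqvist (Geach-type) schema ◇^2□^3A → □^3◇^1A.
Minimal-valuation argument: fix x; take any y with xR^2y and any z with xR^3z. Set V(A) to the set of worlds R-reachable from y in exactly 3 steps. Then □^3A holds at y, so the antecedent holds at x; validity forces ◇^1A at z, giving a w with zR^1w and yR^3w.
First-order correspondent: forall x forall y forall z ((x R^2 y & x R^3 z) -> exists w (y R^3 w & zRw)).

forall x forall y forall z ((x R^2 y & x R^3 z) -> exists w (y R^3 w & zRw))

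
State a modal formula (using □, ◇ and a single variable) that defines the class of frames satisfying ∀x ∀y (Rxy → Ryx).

This is symmetry; the standard corresponding axiom is B: p → □◇p.
Suppose p→□◇p is valid. Take Rxy and set V(p)={x}. Then p at x, so □◇p at x, so ◇p at y, so some z with Ryz has p; z=x, i.e. Ryx.

p → □◇p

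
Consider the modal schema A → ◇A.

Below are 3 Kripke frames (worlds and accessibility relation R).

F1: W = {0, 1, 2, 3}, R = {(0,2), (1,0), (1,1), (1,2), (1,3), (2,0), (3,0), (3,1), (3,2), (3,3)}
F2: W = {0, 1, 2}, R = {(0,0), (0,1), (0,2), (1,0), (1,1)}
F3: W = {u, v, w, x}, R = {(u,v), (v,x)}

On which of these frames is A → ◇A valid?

none

The schema corresponds to reflexivity: ∀x Rxx.
F1: fails — world 0 does not see itself.
F2: fails — world 2 does not see itself.
F3: fails — world u does not see itself.
Valid on no frame.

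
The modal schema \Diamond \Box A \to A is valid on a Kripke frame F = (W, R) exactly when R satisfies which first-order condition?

symmetry: \forall x \forall y (Rxy \to Ryx)

This is a form of the B axiom.
It corresponds to symmetry: \forall x \forall y (Rxy \to Ryx).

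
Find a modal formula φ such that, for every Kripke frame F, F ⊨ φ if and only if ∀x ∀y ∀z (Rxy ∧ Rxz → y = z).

The condition is partial functionality. The CD schema ◇p → □p defines it.
Suppose ◇p→□p is valid. Take Rxy, Rxz and set V(p)={y}. Then ◇p at x, so □p at x, so p at z, i.e. z=y.

◇p → □p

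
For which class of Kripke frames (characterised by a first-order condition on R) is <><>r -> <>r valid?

Equivalently (dual form): □r → □□r.
Suppose □r→□□r is valid. Take Rxy, Ryz and set V(r)={w : Rxw}. Then □r at x, so □□r at x, so □r at y, so r at z, i.e. Rxz.
Conversely, any frame satisfying forall x forall y forall z (Rxy & Ryz -> Rxz) validates the schema.
So the correspondent is transitivity.

transitivity: forall x forall y forall z (Rxy & Ryz -> Rxz)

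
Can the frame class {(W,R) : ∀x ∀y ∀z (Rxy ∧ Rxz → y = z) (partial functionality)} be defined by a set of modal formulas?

Definable; ◇p → □p defines it

Yes: it is partial functionality, defined by the CD schema ◇p → □p.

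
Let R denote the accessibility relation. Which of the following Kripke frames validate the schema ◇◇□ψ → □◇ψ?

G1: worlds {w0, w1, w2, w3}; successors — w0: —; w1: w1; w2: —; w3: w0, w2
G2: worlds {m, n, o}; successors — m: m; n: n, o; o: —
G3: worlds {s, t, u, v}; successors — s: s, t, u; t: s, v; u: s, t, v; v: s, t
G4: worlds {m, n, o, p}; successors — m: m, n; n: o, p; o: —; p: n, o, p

The schema corresponds to a generalized confluence (Geach) condition: ∀x ∀y ∀z ((xR²y ∧ xRz) → ∃w (yRw ∧ zRw)).
G1: condition met.
G2: fails — nR²n, nRo but no w with nRw and oRw.
G3: condition met.
G4: fails — mR²m, mRn but no w with mRw and nRw.
Valid on: G1, G3.

G1, G3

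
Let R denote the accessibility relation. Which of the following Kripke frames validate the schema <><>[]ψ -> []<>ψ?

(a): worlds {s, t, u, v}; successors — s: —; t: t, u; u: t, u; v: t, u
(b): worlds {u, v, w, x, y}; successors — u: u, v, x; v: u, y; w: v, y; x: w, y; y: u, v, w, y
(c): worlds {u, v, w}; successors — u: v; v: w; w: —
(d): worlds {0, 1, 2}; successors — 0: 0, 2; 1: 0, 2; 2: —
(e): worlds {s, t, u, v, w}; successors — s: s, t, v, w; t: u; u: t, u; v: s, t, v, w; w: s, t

(a)

The schema corresponds to a generalized confluence (Geach) condition: forall x forall y forall z ((x R^2 y & xRz) -> exists w (yRw & zRw)).
(a): condition met.
(b): fails — uR²u, uRx but no t with uRt and xRt.
(c): fails — uR²w, uRv but no t with wRt and vRt.
(d): fails — 0R²0, 0R2 but no w with 0Rw and 2Rw.
(e): fails — sR²s, sRt but no w* with sRw* and tRw*.
Valid on: (a).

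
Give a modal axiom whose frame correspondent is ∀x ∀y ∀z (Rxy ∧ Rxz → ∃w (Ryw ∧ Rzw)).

A defining formula is ◇□s → □◇s (the .2 axiom).

◇□s → □◇s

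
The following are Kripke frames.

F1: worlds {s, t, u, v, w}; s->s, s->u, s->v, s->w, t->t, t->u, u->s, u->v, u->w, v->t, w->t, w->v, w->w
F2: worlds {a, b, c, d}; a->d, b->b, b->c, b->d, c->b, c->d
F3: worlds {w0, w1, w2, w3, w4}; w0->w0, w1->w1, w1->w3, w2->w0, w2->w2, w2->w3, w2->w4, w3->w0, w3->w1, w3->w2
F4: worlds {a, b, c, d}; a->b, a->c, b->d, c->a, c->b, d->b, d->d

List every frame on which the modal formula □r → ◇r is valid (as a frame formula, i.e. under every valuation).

Frame correspondent (Sahlqvist): ∀x ∃y Rxy — i.e. seriality.
F1: ✓.
F2: fails — world d has no successor.
F3: fails — world w4 has no successor.
F4: ✓.

F1, F4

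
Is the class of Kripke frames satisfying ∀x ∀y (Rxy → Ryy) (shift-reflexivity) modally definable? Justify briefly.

This is a Sahlqvist condition; the T□ axiom □(□r → r) defines it.

Yes — defined by □(□r → r)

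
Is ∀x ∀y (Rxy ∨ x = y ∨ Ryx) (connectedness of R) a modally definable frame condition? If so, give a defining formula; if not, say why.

Not modally definable

Modal frame validity is preserved under disjoint unions.
Take 3 disjoint single-world reflexive frames: each is trivially connected, but their disjoint union has 3 worlds with no edge between distinct components, so it is not connected.
So the class is not modally definable.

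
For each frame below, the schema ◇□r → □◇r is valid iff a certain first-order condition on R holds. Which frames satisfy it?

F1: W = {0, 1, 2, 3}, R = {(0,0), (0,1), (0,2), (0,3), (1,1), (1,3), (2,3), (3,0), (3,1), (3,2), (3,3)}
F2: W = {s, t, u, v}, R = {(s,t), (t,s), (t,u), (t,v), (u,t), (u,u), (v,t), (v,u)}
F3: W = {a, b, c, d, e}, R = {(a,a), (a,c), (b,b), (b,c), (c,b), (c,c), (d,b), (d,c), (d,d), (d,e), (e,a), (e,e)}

F1, F2

Frame correspondent (Sahlqvist): ∀x ∀y ∀z (Rxy ∧ Rxz → ∃w (Ryw ∧ Rzw)) — i.e. convergence.
F1: ✓.
F2: ✓.
F3: fails — Rde and Rdc but e and c have no common successor.
Valid on: F1, F2.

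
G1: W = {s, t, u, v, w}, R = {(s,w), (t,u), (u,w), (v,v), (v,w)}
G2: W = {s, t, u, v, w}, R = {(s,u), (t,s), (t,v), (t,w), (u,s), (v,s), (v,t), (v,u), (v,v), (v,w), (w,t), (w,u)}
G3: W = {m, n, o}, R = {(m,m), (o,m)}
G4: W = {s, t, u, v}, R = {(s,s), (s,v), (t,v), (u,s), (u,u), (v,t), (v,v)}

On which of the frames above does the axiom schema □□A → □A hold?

G3, G4

The schema corresponds to density: ∀x ∀y (Rxy → ∃z (Rxz ∧ Rzy)).
G1: fails — Ruw but no z with Ruz and Rzw.
G2: fails — Rwt but no z with Rwz and Rzt.
G3: ✓.
G4: ✓.
Valid on: G3, G4.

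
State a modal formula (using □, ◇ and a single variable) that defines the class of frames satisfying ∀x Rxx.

A defining formula is □q → q (the T axiom).
Suppose □q→q is valid. At any x set V(q)={w : Rxw}. Then □q holds at x, so q holds at x, i.e. Rxx.

□q → q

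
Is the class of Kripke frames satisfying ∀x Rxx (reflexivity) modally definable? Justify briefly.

Definable; □r → r defines it

The condition is reflexivity. A defining modal formula is □r → r.
Suppose □r→r is valid. At any x set V(r)={w : Rxw}. Then □r holds at x, so r holds at x, i.e. Rxx.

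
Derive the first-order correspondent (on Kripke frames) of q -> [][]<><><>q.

forall x forall z (x R^2 z -> exists w (x = w & z R^3 w))

This is a Sahlqvist (Geach-type) schema ◇^0□^0q → □^2◇^3q.
First-order correspondent: forall x forall z (x R^2 z -> exists w (x = w & z R^3 w)).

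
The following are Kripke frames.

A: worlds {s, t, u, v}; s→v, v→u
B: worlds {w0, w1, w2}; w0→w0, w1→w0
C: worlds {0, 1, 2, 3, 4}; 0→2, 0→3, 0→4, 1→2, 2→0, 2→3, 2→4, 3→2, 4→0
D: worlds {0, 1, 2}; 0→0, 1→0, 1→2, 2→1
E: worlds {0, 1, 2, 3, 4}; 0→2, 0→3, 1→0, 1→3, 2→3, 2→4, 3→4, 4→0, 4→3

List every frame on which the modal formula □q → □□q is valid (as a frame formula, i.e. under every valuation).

Frame correspondent (Sahlqvist): ∀x ∀y ∀z (Rxy ∧ Ryz → Rxz) — i.e. transitivity.
A: fails — Rsv and Rvu but not Rsu.
B: condition met.
C: fails — R32 and R23 but not R33.
D: fails — R12 and R21 but not R11.
E: fails — R10 and R02 but not R12.
Valid on: B.

B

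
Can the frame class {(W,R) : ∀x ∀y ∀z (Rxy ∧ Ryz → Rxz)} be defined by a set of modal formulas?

Yes — defined by □q → □□q

This is a Sahlqvist condition; the 4 axiom □q → □□q defines it.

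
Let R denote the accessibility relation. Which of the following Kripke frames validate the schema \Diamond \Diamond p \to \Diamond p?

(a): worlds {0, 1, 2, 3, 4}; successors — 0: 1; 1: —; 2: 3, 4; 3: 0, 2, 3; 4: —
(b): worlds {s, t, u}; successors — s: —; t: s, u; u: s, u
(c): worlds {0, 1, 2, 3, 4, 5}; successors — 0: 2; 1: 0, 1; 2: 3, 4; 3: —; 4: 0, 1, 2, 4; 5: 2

(b)

Frame correspondent (Sahlqvist): \forall x \forall y (x R^2 y \to \exists w (y = w \wedge xRw)) — i.e. a generalized confluence (Geach) condition.
(a): fails — 2R²0 but no w with 0=w and 2Rw.
(b): holds.
(c): fails — 0R²3 but no w with 3=w and 0Rw.
Valid on: (b).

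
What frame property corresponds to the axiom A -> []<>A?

Suppose A→□◇A is valid. Take Rxy and set V(A)={x}. Then A at x, so □◇A at x, so ◇A at y, so some z with Ryz has A; z=x, i.e. Ryx.

symmetry: forall x forall y (Rxy -> Ryx)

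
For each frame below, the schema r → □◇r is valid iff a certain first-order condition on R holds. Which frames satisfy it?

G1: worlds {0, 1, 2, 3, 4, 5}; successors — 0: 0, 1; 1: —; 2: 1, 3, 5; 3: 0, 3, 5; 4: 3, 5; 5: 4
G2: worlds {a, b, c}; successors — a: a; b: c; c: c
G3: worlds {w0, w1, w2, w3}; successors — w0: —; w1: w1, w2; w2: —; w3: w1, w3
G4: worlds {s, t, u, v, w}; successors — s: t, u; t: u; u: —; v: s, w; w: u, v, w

none

The schema corresponds to symmetry: ∀x ∀y (Rxy → Ryx).
G1: fails — R25 but not R52.
G2: fails — Rbc but not Rcb.
G3: fails — Rw1w2 but not Rw2w1.
G4: fails — Rwu but not Ruw.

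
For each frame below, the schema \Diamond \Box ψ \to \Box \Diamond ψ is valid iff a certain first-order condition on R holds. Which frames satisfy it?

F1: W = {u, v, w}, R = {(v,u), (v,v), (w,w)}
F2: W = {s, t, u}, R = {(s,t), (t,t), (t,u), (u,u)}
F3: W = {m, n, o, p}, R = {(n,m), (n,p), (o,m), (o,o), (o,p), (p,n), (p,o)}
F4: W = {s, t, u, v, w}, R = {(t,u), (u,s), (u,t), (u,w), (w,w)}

F2

This is the axiom for convergence; its first-order frame correspondent is \forall x \forall y \forall z (Rxy \wedge Rxz \to \exists w (Ryw \wedge Rzw)).
F1: fails — Rvu and Rvu but u and u have no common successor.
F2: condition met.
F3: fails — Rnm and Rnm but m and m have no common successor.
F4: fails — Ruw and Rut but w and t have no common successor.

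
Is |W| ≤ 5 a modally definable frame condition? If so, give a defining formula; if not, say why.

Not definable by any modal formula

Any modally definable frame class is closed under disjoint unions.
Any modal formula valid on each of 6 disjoint one-world frames is valid on their disjoint union (validity is preserved under disjoint unions). Each one-world frame has |W|=1≤5, but the union has |W|=6.
Hence having at most 5 worlds is not modally definable.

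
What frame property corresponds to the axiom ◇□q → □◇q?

Suppose ◇□q→□◇q is valid. Take Rxy, Rxz and set V(q)={w : Ryw}. Then □q at y so ◇□q at x, so □◇q at x, so ◇q at z, giving w with Rzw and Ryw.
The converse is a direct semantic check.
So the correspondent is convergence.

Convergence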